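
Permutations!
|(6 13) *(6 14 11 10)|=5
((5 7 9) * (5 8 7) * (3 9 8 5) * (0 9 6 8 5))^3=((0 9)(3 6 8 7 5))^3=(0 9)(3 7 6 5 8)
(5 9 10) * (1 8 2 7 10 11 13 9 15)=[0, 8, 7, 3, 4, 15, 6, 10, 2, 11, 5, 13, 12, 9, 14, 1]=(1 8 2 7 10 5 15)(9 11 13)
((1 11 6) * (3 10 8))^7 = ((1 11 6)(3 10 8))^7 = (1 11 6)(3 10 8)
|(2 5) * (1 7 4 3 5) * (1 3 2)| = |(1 7 4 2 3 5)| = 6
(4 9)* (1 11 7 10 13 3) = (1 11 7 10 13 3)(4 9) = [0, 11, 2, 1, 9, 5, 6, 10, 8, 4, 13, 7, 12, 3]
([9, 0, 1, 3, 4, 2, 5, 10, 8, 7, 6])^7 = [1, 2, 5, 3, 4, 6, 10, 9, 8, 0, 7]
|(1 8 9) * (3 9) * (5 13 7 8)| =|(1 5 13 7 8 3 9)| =7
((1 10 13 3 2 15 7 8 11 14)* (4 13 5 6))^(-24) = (1 5 4 3 15 8 14 10 6 13 2 7 11)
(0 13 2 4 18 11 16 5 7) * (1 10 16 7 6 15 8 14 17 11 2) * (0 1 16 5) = (0 13 16)(1 10 5 6 15 8 14 17 11 7)(2 4 18) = [13, 10, 4, 3, 18, 6, 15, 1, 14, 9, 5, 7, 12, 16, 17, 8, 0, 11, 2]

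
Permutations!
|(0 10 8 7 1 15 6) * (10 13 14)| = |(0 13 14 10 8 7 1 15 6)| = 9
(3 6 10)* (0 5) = (0 5)(3 6 10) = [5, 1, 2, 6, 4, 0, 10, 7, 8, 9, 3]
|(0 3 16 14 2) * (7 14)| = |(0 3 16 7 14 2)| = 6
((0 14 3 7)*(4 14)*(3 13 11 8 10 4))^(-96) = ((0 3 7)(4 14 13 11 8 10))^(-96) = (14)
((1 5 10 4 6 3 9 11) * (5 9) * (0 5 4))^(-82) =(0 10 5)(1 11 9)(3 6 4)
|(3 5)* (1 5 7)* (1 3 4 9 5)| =6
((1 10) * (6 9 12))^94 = ((1 10)(6 9 12))^94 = (6 9 12)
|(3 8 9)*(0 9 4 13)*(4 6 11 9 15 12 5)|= 30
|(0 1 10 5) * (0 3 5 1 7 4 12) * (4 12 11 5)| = |(0 7 12)(1 10)(3 4 11 5)| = 12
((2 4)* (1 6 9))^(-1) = (1 9 6)(2 4)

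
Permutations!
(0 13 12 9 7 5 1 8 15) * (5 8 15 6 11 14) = [13, 15, 2, 3, 4, 1, 11, 8, 6, 7, 10, 14, 9, 12, 5, 0] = (0 13 12 9 7 8 6 11 14 5 1 15)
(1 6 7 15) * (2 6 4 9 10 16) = (1 4 9 10 16 2 6 7 15) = [0, 4, 6, 3, 9, 5, 7, 15, 8, 10, 16, 11, 12, 13, 14, 1, 2]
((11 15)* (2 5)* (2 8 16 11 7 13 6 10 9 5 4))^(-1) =(2 4)(5 9 10 6 13 7 15 11 16 8)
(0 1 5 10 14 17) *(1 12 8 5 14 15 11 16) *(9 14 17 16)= (0 12 8 5 10 15 11 9 14 16 1 17)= [12, 17, 2, 3, 4, 10, 6, 7, 5, 14, 15, 9, 8, 13, 16, 11, 1, 0]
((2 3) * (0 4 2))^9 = ((0 4 2 3))^9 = (0 4 2 3)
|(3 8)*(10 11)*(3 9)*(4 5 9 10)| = |(3 8 10 11 4 5 9)| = 7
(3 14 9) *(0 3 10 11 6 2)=(0 3 14 9 10 11 6 2)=[3, 1, 0, 14, 4, 5, 2, 7, 8, 10, 11, 6, 12, 13, 9]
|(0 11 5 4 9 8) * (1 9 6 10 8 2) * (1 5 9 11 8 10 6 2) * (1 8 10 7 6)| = 24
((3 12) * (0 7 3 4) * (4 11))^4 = (0 11 3)(4 12 7)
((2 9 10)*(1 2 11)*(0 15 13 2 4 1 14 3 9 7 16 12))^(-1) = ((0 15 13 2 7 16 12)(1 4)(3 9 10 11 14))^(-1) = (0 12 16 7 2 13 15)(1 4)(3 14 11 10 9)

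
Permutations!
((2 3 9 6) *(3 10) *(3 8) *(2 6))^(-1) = ((2 10 8 3 9))^(-1) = (2 9 3 8 10)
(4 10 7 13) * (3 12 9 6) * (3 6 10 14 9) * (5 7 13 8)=(3 12)(4 14 9 10 13)(5 7 8)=[0, 1, 2, 12, 14, 7, 6, 8, 5, 10, 13, 11, 3, 4, 9]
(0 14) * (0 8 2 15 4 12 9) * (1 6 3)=(0 14 8 2 15 4 12 9)(1 6 3)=[14, 6, 15, 1, 12, 5, 3, 7, 2, 0, 10, 11, 9, 13, 8, 4]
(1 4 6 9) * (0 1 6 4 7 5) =(0 1 7 5)(6 9) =[1, 7, 2, 3, 4, 0, 9, 5, 8, 6]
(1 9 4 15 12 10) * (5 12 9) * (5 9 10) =(1 9 4 15 10)(5 12) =[0, 9, 2, 3, 15, 12, 6, 7, 8, 4, 1, 11, 5, 13, 14, 10]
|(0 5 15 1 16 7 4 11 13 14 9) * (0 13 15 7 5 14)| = |(0 14 9 13)(1 16 5 7 4 11 15)| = 28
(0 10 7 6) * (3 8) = [10, 1, 2, 8, 4, 5, 0, 6, 3, 9, 7] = (0 10 7 6)(3 8)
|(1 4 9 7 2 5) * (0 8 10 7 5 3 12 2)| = 12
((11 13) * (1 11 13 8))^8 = ((13)(1 11 8))^8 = (13)(1 8 11)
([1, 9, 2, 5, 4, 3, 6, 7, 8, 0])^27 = (9)(3 5)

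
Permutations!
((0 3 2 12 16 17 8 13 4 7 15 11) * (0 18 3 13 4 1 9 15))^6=(0 18 8 9 12)(1 2 7 11 17)(3 4 15 16 13)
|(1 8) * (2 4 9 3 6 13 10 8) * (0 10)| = 10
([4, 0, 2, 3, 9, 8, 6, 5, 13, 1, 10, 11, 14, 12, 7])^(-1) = [1, 9, 2, 3, 0, 7, 6, 14, 5, 4, 10, 11, 13, 8, 12]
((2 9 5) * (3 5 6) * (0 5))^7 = (0 5 2 9 6 3)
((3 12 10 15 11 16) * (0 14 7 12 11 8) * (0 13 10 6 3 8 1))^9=(0 13 3 14 10 11 7 15 16 12 1 8 6)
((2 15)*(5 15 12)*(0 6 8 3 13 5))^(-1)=((0 6 8 3 13 5 15 2 12))^(-1)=(0 12 2 15 5 13 3 8 6)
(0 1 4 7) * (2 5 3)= (0 1 4 7)(2 5 3)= [1, 4, 5, 2, 7, 3, 6, 0]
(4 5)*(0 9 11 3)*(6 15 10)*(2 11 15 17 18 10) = [9, 1, 11, 0, 5, 4, 17, 7, 8, 15, 6, 3, 12, 13, 14, 2, 16, 18, 10] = (0 9 15 2 11 3)(4 5)(6 17 18 10)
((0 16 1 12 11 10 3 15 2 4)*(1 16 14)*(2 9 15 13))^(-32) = ((16)(0 14 1 12 11 10 3 13 2 4)(9 15))^(-32) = (16)(0 2 3 11 1)(4 13 10 12 14)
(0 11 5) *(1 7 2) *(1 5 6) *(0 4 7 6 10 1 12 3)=[11, 6, 5, 0, 7, 4, 12, 2, 8, 9, 1, 10, 3]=(0 11 10 1 6 12 3)(2 5 4 7)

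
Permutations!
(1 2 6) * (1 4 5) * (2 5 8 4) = [0, 5, 6, 3, 8, 1, 2, 7, 4] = (1 5)(2 6)(4 8)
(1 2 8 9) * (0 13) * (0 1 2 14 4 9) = (0 13 1 14 4 9 2 8) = [13, 14, 8, 3, 9, 5, 6, 7, 0, 2, 10, 11, 12, 1, 4]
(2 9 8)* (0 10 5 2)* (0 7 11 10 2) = (0 2 9 8 7 11 10 5) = [2, 1, 9, 3, 4, 0, 6, 11, 7, 8, 5, 10]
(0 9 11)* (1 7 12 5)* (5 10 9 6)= (0 6 5 1 7 12 10 9 11)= [6, 7, 2, 3, 4, 1, 5, 12, 8, 11, 9, 0, 10]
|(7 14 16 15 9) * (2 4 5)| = 15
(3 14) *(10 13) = (3 14)(10 13) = [0, 1, 2, 14, 4, 5, 6, 7, 8, 9, 13, 11, 12, 10, 3]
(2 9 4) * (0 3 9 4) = (0 3 9)(2 4) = [3, 1, 4, 9, 2, 5, 6, 7, 8, 0]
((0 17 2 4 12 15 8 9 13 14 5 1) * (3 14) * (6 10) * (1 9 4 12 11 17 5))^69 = ((0 5 9 13 3 14 1)(2 12 15 8 4 11 17)(6 10))^69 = (0 1 14 3 13 9 5)(2 17 11 4 8 15 12)(6 10)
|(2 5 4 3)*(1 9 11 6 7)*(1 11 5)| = |(1 9 5 4 3 2)(6 7 11)| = 6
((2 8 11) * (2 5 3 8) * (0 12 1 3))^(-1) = (0 5 11 8 3 1 12)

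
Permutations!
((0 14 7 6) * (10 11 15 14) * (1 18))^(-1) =((0 10 11 15 14 7 6)(1 18))^(-1) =(0 6 7 14 15 11 10)(1 18)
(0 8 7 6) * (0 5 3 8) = (3 8 7 6 5) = [0, 1, 2, 8, 4, 3, 5, 6, 7]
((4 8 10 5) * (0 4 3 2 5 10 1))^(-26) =((10)(0 4 8 1)(2 5 3))^(-26) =(10)(0 8)(1 4)(2 5 3)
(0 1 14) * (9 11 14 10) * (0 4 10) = (0 1)(4 10 9 11 14) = [1, 0, 2, 3, 10, 5, 6, 7, 8, 11, 9, 14, 12, 13, 4]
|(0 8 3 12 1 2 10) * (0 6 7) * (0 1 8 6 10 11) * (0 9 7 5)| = |(0 6 5)(1 2 11 9 7)(3 12 8)| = 15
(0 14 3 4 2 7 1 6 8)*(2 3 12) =(0 14 12 2 7 1 6 8)(3 4) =[14, 6, 7, 4, 3, 5, 8, 1, 0, 9, 10, 11, 2, 13, 12]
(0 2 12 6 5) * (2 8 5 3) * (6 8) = [6, 1, 12, 2, 4, 0, 3, 7, 5, 9, 10, 11, 8] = (0 6 3 2 12 8 5)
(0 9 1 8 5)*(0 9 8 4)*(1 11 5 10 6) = (0 8 10 6 1 4)(5 9 11) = [8, 4, 2, 3, 0, 9, 1, 7, 10, 11, 6, 5]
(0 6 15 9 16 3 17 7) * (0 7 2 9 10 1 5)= (0 6 15 10 1 5)(2 9 16 3 17)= [6, 5, 9, 17, 4, 0, 15, 7, 8, 16, 1, 11, 12, 13, 14, 10, 3, 2]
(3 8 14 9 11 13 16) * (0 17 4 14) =(0 17 4 14 9 11 13 16 3 8) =[17, 1, 2, 8, 14, 5, 6, 7, 0, 11, 10, 13, 12, 16, 9, 15, 3, 4]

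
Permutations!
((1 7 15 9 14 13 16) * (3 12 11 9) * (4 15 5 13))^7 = ((1 7 5 13 16)(3 12 11 9 14 4 15))^7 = (1 5 16 7 13)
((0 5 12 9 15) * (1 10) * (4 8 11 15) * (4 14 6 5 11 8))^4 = (0 11 15)(5 6 14 9 12)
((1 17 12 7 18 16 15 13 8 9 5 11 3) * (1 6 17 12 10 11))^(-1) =((1 12 7 18 16 15 13 8 9 5)(3 6 17 10 11))^(-1) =(1 5 9 8 13 15 16 18 7 12)(3 11 10 17 6)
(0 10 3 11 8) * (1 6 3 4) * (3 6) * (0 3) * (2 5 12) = (0 10 4 1)(2 5 12)(3 11 8) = [10, 0, 5, 11, 1, 12, 6, 7, 3, 9, 4, 8, 2]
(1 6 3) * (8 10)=[0, 6, 2, 1, 4, 5, 3, 7, 10, 9, 8]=(1 6 3)(8 10)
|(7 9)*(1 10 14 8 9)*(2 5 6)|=6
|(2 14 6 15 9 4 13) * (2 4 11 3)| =14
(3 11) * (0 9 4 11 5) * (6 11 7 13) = (0 9 4 7 13 6 11 3 5) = [9, 1, 2, 5, 7, 0, 11, 13, 8, 4, 10, 3, 12, 6]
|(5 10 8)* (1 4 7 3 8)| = |(1 4 7 3 8 5 10)| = 7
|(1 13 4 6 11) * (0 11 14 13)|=12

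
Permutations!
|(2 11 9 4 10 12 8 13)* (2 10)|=4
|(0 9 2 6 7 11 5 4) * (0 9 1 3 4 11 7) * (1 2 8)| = 30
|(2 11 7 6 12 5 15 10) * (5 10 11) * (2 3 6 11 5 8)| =4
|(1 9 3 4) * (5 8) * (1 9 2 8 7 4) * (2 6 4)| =20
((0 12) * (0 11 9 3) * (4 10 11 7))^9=((0 12 7 4 10 11 9 3))^9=(0 12 7 4 10 11 9 3)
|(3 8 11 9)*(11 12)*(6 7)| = |(3 8 12 11 9)(6 7)| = 10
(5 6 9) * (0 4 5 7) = (0 4 5 6 9 7) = [4, 1, 2, 3, 5, 6, 9, 0, 8, 7]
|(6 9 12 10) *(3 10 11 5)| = |(3 10 6 9 12 11 5)| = 7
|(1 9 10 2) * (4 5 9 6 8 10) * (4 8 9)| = |(1 6 9 8 10 2)(4 5)| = 6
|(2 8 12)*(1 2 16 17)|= |(1 2 8 12 16 17)|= 6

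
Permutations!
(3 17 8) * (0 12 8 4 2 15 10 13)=(0 12 8 3 17 4 2 15 10 13)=[12, 1, 15, 17, 2, 5, 6, 7, 3, 9, 13, 11, 8, 0, 14, 10, 16, 4]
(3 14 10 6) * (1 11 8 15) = (1 11 8 15)(3 14 10 6) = [0, 11, 2, 14, 4, 5, 3, 7, 15, 9, 6, 8, 12, 13, 10, 1]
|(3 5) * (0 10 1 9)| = 4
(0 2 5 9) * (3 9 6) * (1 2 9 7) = (0 9)(1 2 5 6 3 7) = [9, 2, 5, 7, 4, 6, 3, 1, 8, 0]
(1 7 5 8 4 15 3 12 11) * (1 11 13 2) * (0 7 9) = (0 7 5 8 4 15 3 12 13 2 1 9) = [7, 9, 1, 12, 15, 8, 6, 5, 4, 0, 10, 11, 13, 2, 14, 3]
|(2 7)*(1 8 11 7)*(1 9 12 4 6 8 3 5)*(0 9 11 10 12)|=|(0 9)(1 3 5)(2 11 7)(4 6 8 10 12)|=30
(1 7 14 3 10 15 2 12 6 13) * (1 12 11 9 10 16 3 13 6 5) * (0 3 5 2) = (0 3 16 5 1 7 14 13 12 2 11 9 10 15) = [3, 7, 11, 16, 4, 1, 6, 14, 8, 10, 15, 9, 2, 12, 13, 0, 5]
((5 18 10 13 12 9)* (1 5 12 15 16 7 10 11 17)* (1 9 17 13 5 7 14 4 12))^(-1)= ((1 7 10 5 18 11 13 15 16 14 4 12 17 9))^(-1)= (1 9 17 12 4 14 16 15 13 11 18 5 10 7)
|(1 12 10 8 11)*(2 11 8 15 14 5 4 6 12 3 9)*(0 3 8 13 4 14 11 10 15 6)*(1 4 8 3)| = 22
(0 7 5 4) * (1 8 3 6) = (0 7 5 4)(1 8 3 6) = [7, 8, 2, 6, 0, 4, 1, 5, 3]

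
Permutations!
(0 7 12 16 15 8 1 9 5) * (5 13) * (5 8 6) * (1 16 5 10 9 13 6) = (0 7 12 5)(1 13 8 16 15)(6 10 9) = [7, 13, 2, 3, 4, 0, 10, 12, 16, 6, 9, 11, 5, 8, 14, 1, 15]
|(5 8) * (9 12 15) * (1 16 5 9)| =|(1 16 5 8 9 12 15)| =7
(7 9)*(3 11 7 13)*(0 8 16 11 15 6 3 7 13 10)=(0 8 16 11 13 7 9 10)(3 15 6)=[8, 1, 2, 15, 4, 5, 3, 9, 16, 10, 0, 13, 12, 7, 14, 6, 11]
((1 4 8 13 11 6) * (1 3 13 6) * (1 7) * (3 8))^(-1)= ((1 4 3 13 11 7)(6 8))^(-1)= (1 7 11 13 3 4)(6 8)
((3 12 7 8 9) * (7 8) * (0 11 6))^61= (0 11 6)(3 12 8 9)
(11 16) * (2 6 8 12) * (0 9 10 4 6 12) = (0 9 10 4 6 8)(2 12)(11 16) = [9, 1, 12, 3, 6, 5, 8, 7, 0, 10, 4, 16, 2, 13, 14, 15, 11]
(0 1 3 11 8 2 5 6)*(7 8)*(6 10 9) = (0 1 3 11 7 8 2 5 10 9 6) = [1, 3, 5, 11, 4, 10, 0, 8, 2, 6, 9, 7]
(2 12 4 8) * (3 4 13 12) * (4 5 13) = [0, 1, 3, 5, 8, 13, 6, 7, 2, 9, 10, 11, 4, 12] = (2 3 5 13 12 4 8)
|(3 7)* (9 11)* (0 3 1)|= 4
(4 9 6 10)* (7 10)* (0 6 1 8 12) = [6, 8, 2, 3, 9, 5, 7, 10, 12, 1, 4, 11, 0] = (0 6 7 10 4 9 1 8 12)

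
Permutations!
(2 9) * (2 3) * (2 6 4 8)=[0, 1, 9, 6, 8, 5, 4, 7, 2, 3]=(2 9 3 6 4 8)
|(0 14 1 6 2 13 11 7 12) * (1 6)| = |(0 14 6 2 13 11 7 12)| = 8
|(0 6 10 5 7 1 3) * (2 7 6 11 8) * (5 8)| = |(0 11 5 6 10 8 2 7 1 3)| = 10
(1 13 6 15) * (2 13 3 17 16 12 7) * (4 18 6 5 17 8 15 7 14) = (1 3 8 15)(2 13 5 17 16 12 14 4 18 6 7) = [0, 3, 13, 8, 18, 17, 7, 2, 15, 9, 10, 11, 14, 5, 4, 1, 12, 16, 6]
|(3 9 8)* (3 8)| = 2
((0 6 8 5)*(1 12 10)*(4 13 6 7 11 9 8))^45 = ((0 7 11 9 8 5)(1 12 10)(4 13 6))^45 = (13)(0 9)(5 11)(7 8)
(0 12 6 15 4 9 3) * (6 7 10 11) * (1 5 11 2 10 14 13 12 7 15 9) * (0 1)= (0 7 14 13 12 15 4)(1 5 11 6 9 3)(2 10)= [7, 5, 10, 1, 0, 11, 9, 14, 8, 3, 2, 6, 15, 12, 13, 4]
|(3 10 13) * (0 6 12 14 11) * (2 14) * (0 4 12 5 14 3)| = |(0 6 5 14 11 4 12 2 3 10 13)| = 11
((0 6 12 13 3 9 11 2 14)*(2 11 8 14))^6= ((0 6 12 13 3 9 8 14))^6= (0 8 3 12)(6 14 9 13)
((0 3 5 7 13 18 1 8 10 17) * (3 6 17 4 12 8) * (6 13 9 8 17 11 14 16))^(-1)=(0 17 12 4 10 8 9 7 5 3 1 18 13)(6 16 14 11)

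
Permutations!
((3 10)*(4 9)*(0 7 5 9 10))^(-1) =(0 3 10 4 9 5 7)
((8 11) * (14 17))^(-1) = ((8 11)(14 17))^(-1) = (8 11)(14 17)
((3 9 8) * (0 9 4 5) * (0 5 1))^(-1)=((0 9 8 3 4 1))^(-1)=(0 1 4 3 8 9)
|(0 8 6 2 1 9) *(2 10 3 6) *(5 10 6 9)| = 8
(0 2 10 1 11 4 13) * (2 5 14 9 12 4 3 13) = [5, 11, 10, 13, 2, 14, 6, 7, 8, 12, 1, 3, 4, 0, 9] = (0 5 14 9 12 4 2 10 1 11 3 13)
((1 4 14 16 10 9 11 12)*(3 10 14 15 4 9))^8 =((1 9 11 12)(3 10)(4 15)(14 16))^8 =(16)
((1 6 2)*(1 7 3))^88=(1 7 6 3 2)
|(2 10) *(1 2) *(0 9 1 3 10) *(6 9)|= 10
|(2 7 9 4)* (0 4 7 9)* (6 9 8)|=7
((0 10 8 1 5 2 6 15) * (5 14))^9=(15)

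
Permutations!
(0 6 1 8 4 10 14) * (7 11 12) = (0 6 1 8 4 10 14)(7 11 12) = [6, 8, 2, 3, 10, 5, 1, 11, 4, 9, 14, 12, 7, 13, 0]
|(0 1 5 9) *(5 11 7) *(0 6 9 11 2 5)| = 6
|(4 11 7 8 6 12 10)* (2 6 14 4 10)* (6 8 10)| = 9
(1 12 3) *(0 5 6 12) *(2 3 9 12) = (0 5 6 2 3 1)(9 12) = [5, 0, 3, 1, 4, 6, 2, 7, 8, 12, 10, 11, 9]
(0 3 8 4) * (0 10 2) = (0 3 8 4 10 2) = [3, 1, 0, 8, 10, 5, 6, 7, 4, 9, 2]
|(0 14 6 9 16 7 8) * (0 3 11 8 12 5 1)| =|(0 14 6 9 16 7 12 5 1)(3 11 8)| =9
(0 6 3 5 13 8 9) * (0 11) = [6, 1, 2, 5, 4, 13, 3, 7, 9, 11, 10, 0, 12, 8] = (0 6 3 5 13 8 9 11)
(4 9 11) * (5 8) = (4 9 11)(5 8) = [0, 1, 2, 3, 9, 8, 6, 7, 5, 11, 10, 4]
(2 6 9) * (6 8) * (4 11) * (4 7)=(2 8 6 9)(4 11 7)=[0, 1, 8, 3, 11, 5, 9, 4, 6, 2, 10, 7]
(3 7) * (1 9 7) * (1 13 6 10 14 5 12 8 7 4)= [0, 9, 2, 13, 1, 12, 10, 3, 7, 4, 14, 11, 8, 6, 5]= (1 9 4)(3 13 6 10 14 5 12 8 7)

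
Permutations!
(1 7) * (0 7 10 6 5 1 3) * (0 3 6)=(0 7 6 5 1 10)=[7, 10, 2, 3, 4, 1, 5, 6, 8, 9, 0]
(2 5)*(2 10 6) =(2 5 10 6) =[0, 1, 5, 3, 4, 10, 2, 7, 8, 9, 6]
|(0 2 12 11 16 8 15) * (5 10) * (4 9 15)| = 18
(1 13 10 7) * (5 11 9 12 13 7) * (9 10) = [0, 7, 2, 3, 4, 11, 6, 1, 8, 12, 5, 10, 13, 9] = (1 7)(5 11 10)(9 12 13)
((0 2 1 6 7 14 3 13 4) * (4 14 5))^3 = (14)(0 6 4 1 5 2 7)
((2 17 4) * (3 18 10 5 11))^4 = (2 17 4)(3 11 5 10 18)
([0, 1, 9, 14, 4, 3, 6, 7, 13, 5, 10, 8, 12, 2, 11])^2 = [0, 1, 5, 11, 4, 14, 6, 7, 2, 3, 10, 13, 12, 9, 8]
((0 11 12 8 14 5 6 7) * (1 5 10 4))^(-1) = (0 7 6 5 1 4 10 14 8 12 11)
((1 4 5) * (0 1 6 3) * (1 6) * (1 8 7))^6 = (1 4 5 8 7) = ((0 6 3)(1 4 5 8 7))^6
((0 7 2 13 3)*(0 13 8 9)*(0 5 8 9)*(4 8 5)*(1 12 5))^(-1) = (0 8 4 9 2 7)(1 5 12)(3 13) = ((0 7 2 9 4 8)(1 12 5)(3 13))^(-1)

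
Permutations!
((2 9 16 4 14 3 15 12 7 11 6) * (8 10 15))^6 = (2 8 6 3 11 14 7 4 12 16 15 9 10)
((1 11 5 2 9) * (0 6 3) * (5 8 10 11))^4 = ((0 6 3)(1 5 2 9)(8 10 11))^4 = (0 6 3)(8 10 11)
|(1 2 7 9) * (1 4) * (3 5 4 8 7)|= 15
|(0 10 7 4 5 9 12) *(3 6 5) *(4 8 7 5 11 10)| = |(0 4 3 6 11 10 5 9 12)(7 8)| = 18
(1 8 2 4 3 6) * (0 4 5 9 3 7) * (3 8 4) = (0 3 6 1 4 7)(2 5 9 8) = [3, 4, 5, 6, 7, 9, 1, 0, 2, 8]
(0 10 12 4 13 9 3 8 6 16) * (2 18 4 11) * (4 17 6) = [10, 1, 18, 8, 13, 5, 16, 7, 4, 3, 12, 2, 11, 9, 14, 15, 0, 6, 17] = (0 10 12 11 2 18 17 6 16)(3 8 4 13 9)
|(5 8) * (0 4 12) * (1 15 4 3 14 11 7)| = |(0 3 14 11 7 1 15 4 12)(5 8)| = 18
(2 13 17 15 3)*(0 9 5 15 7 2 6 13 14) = (0 9 5 15 3 6 13 17 7 2 14) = [9, 1, 14, 6, 4, 15, 13, 2, 8, 5, 10, 11, 12, 17, 0, 3, 16, 7]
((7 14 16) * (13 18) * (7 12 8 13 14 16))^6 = (7 14 18 13 8 12 16)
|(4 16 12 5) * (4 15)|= |(4 16 12 5 15)|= 5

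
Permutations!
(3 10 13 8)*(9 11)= (3 10 13 8)(9 11)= [0, 1, 2, 10, 4, 5, 6, 7, 3, 11, 13, 9, 12, 8]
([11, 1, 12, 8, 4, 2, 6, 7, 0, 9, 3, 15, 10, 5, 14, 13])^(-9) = (0 11 15 13 5 2 12 10 3 8)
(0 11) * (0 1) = [11, 0, 2, 3, 4, 5, 6, 7, 8, 9, 10, 1] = (0 11 1)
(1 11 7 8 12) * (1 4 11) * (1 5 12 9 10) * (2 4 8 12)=(1 5 2 4 11 7 12 8 9 10)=[0, 5, 4, 3, 11, 2, 6, 12, 9, 10, 1, 7, 8]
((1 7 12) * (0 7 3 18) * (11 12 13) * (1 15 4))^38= ((0 7 13 11 12 15 4 1 3 18))^38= (0 3 4 12 13)(1 15 11 7 18)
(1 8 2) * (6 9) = [0, 8, 1, 3, 4, 5, 9, 7, 2, 6] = (1 8 2)(6 9)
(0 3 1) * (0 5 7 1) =(0 3)(1 5 7) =[3, 5, 2, 0, 4, 7, 6, 1]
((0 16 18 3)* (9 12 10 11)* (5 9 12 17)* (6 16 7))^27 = ((0 7 6 16 18 3)(5 9 17)(10 11 12))^27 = (0 16)(3 6)(7 18)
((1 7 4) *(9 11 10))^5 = (1 4 7)(9 10 11)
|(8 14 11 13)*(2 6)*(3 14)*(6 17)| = 15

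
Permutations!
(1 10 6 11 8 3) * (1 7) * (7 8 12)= (1 10 6 11 12 7)(3 8)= [0, 10, 2, 8, 4, 5, 11, 1, 3, 9, 6, 12, 7]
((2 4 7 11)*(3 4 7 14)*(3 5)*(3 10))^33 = (3 5 4 10 14)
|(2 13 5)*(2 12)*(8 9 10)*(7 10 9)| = |(2 13 5 12)(7 10 8)| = 12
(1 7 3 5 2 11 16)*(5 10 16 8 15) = (1 7 3 10 16)(2 11 8 15 5) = [0, 7, 11, 10, 4, 2, 6, 3, 15, 9, 16, 8, 12, 13, 14, 5, 1]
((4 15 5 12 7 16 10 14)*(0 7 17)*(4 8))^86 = (0 12 15 8 10 7 17 5 4 14 16)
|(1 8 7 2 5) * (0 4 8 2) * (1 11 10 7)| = |(0 4 8 1 2 5 11 10 7)| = 9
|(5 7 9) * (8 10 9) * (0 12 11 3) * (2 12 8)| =10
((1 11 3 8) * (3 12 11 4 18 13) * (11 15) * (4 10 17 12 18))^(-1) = (1 8 3 13 18 11 15 12 17 10)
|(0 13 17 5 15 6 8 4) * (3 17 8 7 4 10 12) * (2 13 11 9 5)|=|(0 11 9 5 15 6 7 4)(2 13 8 10 12 3 17)|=56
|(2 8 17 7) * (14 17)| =|(2 8 14 17 7)| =5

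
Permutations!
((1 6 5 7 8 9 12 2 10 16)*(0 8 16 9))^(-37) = ((0 8)(1 6 5 7 16)(2 10 9 12))^(-37) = (0 8)(1 7 6 16 5)(2 12 9 10)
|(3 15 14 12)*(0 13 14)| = |(0 13 14 12 3 15)| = 6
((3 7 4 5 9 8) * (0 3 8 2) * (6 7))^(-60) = (0 4)(2 7)(3 5)(6 9)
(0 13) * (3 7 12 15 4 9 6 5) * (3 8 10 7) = (0 13)(4 9 6 5 8 10 7 12 15) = [13, 1, 2, 3, 9, 8, 5, 12, 10, 6, 7, 11, 15, 0, 14, 4]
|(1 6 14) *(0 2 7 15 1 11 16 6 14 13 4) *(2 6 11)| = 20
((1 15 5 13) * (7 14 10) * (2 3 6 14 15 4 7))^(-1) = (1 13 5 15 7 4)(2 10 14 6 3)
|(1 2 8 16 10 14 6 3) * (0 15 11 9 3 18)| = 13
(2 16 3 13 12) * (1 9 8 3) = (1 9 8 3 13 12 2 16) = [0, 9, 16, 13, 4, 5, 6, 7, 3, 8, 10, 11, 2, 12, 14, 15, 1]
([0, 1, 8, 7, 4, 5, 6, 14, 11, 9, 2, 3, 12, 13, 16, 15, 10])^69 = (2 14 11 10 7 8 16 3)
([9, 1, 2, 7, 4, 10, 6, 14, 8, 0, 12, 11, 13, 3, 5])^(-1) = [9, 1, 2, 13, 4, 14, 6, 3, 8, 0, 5, 11, 10, 12, 7]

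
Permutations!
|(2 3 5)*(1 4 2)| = 5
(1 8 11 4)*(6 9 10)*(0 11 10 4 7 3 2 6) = [11, 8, 6, 2, 1, 5, 9, 3, 10, 4, 0, 7] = (0 11 7 3 2 6 9 4 1 8 10)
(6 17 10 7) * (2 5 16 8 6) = (2 5 16 8 6 17 10 7) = [0, 1, 5, 3, 4, 16, 17, 2, 6, 9, 7, 11, 12, 13, 14, 15, 8, 10]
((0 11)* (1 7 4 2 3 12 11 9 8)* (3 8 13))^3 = ((0 9 13 3 12 11)(1 7 4 2 8))^3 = (0 3)(1 2 7 8 4)(9 12)(11 13)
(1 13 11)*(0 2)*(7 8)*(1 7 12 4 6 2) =(0 1 13 11 7 8 12 4 6 2) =[1, 13, 0, 3, 6, 5, 2, 8, 12, 9, 10, 7, 4, 11]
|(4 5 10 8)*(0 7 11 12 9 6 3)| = 28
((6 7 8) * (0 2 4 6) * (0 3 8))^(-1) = (0 7 6 4 2)(3 8)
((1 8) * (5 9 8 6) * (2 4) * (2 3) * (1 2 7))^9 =(9)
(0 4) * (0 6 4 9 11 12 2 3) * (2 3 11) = (0 9 2 11 12 3)(4 6) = [9, 1, 11, 0, 6, 5, 4, 7, 8, 2, 10, 12, 3]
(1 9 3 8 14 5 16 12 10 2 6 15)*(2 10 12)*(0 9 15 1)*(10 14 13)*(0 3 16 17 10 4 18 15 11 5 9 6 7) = (0 6 1 11 5 17 10 14 9 16 2 7)(3 8 13 4 18 15) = [6, 11, 7, 8, 18, 17, 1, 0, 13, 16, 14, 5, 12, 4, 9, 3, 2, 10, 15]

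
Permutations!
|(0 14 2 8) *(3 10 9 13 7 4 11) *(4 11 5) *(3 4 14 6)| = |(0 6 3 10 9 13 7 11 4 5 14 2 8)| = 13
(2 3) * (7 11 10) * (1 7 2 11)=(1 7)(2 3 11 10)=[0, 7, 3, 11, 4, 5, 6, 1, 8, 9, 2, 10]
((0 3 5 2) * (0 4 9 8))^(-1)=(0 8 9 4 2 5 3)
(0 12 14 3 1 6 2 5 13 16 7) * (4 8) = [12, 6, 5, 1, 8, 13, 2, 0, 4, 9, 10, 11, 14, 16, 3, 15, 7] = (0 12 14 3 1 6 2 5 13 16 7)(4 8)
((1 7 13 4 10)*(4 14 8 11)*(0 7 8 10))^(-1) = (0 4 11 8 1 10 14 13 7)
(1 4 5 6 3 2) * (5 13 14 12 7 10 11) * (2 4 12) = (1 12 7 10 11 5 6 3 4 13 14 2) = [0, 12, 1, 4, 13, 6, 3, 10, 8, 9, 11, 5, 7, 14, 2]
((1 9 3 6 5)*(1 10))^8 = (1 3 5)(6 10 9)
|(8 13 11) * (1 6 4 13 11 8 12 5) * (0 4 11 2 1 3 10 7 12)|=|(0 4 13 8 2 1 6 11)(3 10 7 12 5)|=40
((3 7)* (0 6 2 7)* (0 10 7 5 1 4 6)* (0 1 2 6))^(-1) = (0 4 1)(2 5)(3 7 10)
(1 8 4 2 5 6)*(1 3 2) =(1 8 4)(2 5 6 3) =[0, 8, 5, 2, 1, 6, 3, 7, 4]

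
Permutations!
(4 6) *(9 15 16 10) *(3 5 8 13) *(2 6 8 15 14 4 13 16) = (2 6 13 3 5 15)(4 8 16 10 9 14) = [0, 1, 6, 5, 8, 15, 13, 7, 16, 14, 9, 11, 12, 3, 4, 2, 10]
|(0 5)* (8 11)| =2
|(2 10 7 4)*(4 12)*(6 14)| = |(2 10 7 12 4)(6 14)| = 10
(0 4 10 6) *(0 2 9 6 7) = [4, 1, 9, 3, 10, 5, 2, 0, 8, 6, 7] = (0 4 10 7)(2 9 6)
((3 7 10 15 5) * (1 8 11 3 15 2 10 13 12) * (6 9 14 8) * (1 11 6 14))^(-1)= (1 9 6 8 14)(2 10)(3 11 12 13 7)(5 15)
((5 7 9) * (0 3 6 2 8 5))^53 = (0 5 6 9 8 3 7 2)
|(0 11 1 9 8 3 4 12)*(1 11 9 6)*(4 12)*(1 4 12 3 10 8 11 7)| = 8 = |(0 9 11 7 1 6 4 12)(8 10)|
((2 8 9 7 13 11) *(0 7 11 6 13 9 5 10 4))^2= (13)(0 9 2 5 4 7 11 8 10)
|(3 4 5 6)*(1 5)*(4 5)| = |(1 4)(3 5 6)| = 6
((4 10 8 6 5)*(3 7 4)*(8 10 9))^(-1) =(10)(3 5 6 8 9 4 7)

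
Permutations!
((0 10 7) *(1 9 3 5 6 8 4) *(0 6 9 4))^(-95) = ((0 10 7 6 8)(1 4)(3 5 9))^(-95) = (10)(1 4)(3 5 9)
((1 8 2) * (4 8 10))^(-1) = (1 2 8 4 10)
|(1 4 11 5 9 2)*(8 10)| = |(1 4 11 5 9 2)(8 10)| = 6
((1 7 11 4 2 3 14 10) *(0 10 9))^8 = ((0 10 1 7 11 4 2 3 14 9))^8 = (0 14 2 11 1)(3 4 7 10 9)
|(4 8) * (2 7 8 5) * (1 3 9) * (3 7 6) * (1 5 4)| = 15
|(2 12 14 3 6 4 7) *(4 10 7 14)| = |(2 12 4 14 3 6 10 7)| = 8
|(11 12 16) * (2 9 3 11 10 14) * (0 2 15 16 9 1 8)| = 4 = |(0 2 1 8)(3 11 12 9)(10 14 15 16)|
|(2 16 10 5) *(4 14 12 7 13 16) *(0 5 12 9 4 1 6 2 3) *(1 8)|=|(0 5 3)(1 6 2 8)(4 14 9)(7 13 16 10 12)|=60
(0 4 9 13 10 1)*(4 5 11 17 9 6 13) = [5, 0, 2, 3, 6, 11, 13, 7, 8, 4, 1, 17, 12, 10, 14, 15, 16, 9] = (0 5 11 17 9 4 6 13 10 1)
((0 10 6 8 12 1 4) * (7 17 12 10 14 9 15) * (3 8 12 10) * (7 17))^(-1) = (0 4 1 12 6 10 17 15 9 14)(3 8)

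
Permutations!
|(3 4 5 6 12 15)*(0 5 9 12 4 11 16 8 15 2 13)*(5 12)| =20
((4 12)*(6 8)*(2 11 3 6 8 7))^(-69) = (2 11 3 6 7)(4 12)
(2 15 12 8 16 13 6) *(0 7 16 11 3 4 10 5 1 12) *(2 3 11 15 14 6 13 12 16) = (0 7 2 14 6 3 4 10 5 1 16 12 8 15) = [7, 16, 14, 4, 10, 1, 3, 2, 15, 9, 5, 11, 8, 13, 6, 0, 12]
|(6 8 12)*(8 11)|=|(6 11 8 12)|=4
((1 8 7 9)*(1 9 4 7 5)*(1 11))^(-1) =(1 11 5 8)(4 7)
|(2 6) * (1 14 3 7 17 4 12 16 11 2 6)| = 10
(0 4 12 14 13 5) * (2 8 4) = (0 2 8 4 12 14 13 5) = [2, 1, 8, 3, 12, 0, 6, 7, 4, 9, 10, 11, 14, 5, 13]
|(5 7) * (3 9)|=|(3 9)(5 7)|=2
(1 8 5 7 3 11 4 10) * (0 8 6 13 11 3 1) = (0 8 5 7 1 6 13 11 4 10) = [8, 6, 2, 3, 10, 7, 13, 1, 5, 9, 0, 4, 12, 11]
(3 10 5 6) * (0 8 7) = (0 8 7)(3 10 5 6) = [8, 1, 2, 10, 4, 6, 3, 0, 7, 9, 5]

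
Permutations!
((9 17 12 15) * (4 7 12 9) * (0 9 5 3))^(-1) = (0 3 5 17 9)(4 15 12 7)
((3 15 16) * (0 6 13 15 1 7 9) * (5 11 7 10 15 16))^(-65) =(0 15 13 11 3 9 10 6 5 16 7 1)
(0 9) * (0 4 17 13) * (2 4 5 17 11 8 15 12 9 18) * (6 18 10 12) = (0 10 12 9 5 17 13)(2 4 11 8 15 6 18) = [10, 1, 4, 3, 11, 17, 18, 7, 15, 5, 12, 8, 9, 0, 14, 6, 16, 13, 2]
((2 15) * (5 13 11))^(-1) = (2 15)(5 11 13) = ((2 15)(5 13 11))^(-1)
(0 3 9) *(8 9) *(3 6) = [6, 1, 2, 8, 4, 5, 3, 7, 9, 0] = (0 6 3 8 9)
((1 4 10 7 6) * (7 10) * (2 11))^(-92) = ((1 4 7 6)(2 11))^(-92) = (11)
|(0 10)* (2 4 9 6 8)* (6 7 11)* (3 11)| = |(0 10)(2 4 9 7 3 11 6 8)| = 8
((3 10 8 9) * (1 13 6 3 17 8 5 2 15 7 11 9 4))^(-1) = (1 4 8 17 9 11 7 15 2 5 10 3 6 13)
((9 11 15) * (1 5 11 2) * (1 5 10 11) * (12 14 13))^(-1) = ((1 10 11 15 9 2 5)(12 14 13))^(-1) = (1 5 2 9 15 11 10)(12 13 14)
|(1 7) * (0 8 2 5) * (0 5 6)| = 4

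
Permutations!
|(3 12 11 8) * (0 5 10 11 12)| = 6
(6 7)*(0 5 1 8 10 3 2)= (0 5 1 8 10 3 2)(6 7)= [5, 8, 0, 2, 4, 1, 7, 6, 10, 9, 3]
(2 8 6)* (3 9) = [0, 1, 8, 9, 4, 5, 2, 7, 6, 3] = (2 8 6)(3 9)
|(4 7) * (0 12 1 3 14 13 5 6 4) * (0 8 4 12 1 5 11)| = |(0 1 3 14 13 11)(4 7 8)(5 6 12)| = 6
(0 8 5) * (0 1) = [8, 0, 2, 3, 4, 1, 6, 7, 5] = (0 8 5 1)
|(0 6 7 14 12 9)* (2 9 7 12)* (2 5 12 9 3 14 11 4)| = 24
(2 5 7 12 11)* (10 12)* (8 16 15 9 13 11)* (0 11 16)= (0 11 2 5 7 10 12 8)(9 13 16 15)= [11, 1, 5, 3, 4, 7, 6, 10, 0, 13, 12, 2, 8, 16, 14, 9, 15]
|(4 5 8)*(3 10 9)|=3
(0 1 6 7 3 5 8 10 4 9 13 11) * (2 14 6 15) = (0 1 15 2 14 6 7 3 5 8 10 4 9 13 11) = [1, 15, 14, 5, 9, 8, 7, 3, 10, 13, 4, 0, 12, 11, 6, 2]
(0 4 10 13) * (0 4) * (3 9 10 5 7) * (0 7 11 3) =(0 7)(3 9 10 13 4 5 11) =[7, 1, 2, 9, 5, 11, 6, 0, 8, 10, 13, 3, 12, 4]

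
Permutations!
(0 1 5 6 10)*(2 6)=(0 1 5 2 6 10)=[1, 5, 6, 3, 4, 2, 10, 7, 8, 9, 0]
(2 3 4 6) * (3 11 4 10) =(2 11 4 6)(3 10) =[0, 1, 11, 10, 6, 5, 2, 7, 8, 9, 3, 4]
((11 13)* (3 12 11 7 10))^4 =(3 7 11)(10 13 12)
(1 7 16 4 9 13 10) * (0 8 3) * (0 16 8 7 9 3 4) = (0 7 8 4 3 16)(1 9 13 10) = [7, 9, 2, 16, 3, 5, 6, 8, 4, 13, 1, 11, 12, 10, 14, 15, 0]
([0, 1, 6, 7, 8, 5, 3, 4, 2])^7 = (2 6 3 7 4 8)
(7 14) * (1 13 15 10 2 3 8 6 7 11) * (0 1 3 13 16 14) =[1, 16, 13, 8, 4, 5, 7, 0, 6, 9, 2, 3, 12, 15, 11, 10, 14] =(0 1 16 14 11 3 8 6 7)(2 13 15 10)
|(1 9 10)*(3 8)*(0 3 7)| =|(0 3 8 7)(1 9 10)| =12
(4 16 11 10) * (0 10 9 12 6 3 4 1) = (0 10 1)(3 4 16 11 9 12 6) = [10, 0, 2, 4, 16, 5, 3, 7, 8, 12, 1, 9, 6, 13, 14, 15, 11]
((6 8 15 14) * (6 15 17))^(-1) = (6 17 8)(14 15)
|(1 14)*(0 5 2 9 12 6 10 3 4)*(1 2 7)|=|(0 5 7 1 14 2 9 12 6 10 3 4)|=12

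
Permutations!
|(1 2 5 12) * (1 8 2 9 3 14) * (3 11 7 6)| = |(1 9 11 7 6 3 14)(2 5 12 8)| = 28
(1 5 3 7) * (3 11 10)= (1 5 11 10 3 7)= [0, 5, 2, 7, 4, 11, 6, 1, 8, 9, 3, 10]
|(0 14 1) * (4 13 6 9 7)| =|(0 14 1)(4 13 6 9 7)| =15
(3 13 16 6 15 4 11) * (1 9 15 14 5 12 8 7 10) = (1 9 15 4 11 3 13 16 6 14 5 12 8 7 10) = [0, 9, 2, 13, 11, 12, 14, 10, 7, 15, 1, 3, 8, 16, 5, 4, 6]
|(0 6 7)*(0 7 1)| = |(7)(0 6 1)| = 3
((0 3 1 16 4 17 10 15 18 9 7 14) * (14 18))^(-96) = ((0 3 1 16 4 17 10 15 14)(7 18 9))^(-96) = (18)(0 16 10)(1 17 14)(3 4 15)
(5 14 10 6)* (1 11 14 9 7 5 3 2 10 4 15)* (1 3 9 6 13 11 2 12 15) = (1 2 10 13 11 14 4)(3 12 15)(5 6 9 7) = [0, 2, 10, 12, 1, 6, 9, 5, 8, 7, 13, 14, 15, 11, 4, 3]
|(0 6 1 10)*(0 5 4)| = 6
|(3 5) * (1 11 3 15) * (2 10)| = |(1 11 3 5 15)(2 10)| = 10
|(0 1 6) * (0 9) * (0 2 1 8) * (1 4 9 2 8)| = 7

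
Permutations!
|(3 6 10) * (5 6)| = |(3 5 6 10)| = 4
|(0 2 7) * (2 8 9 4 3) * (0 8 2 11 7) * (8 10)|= 14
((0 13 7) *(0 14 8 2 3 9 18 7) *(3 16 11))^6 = ((0 13)(2 16 11 3 9 18 7 14 8))^6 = (2 7 3)(8 18 11)(9 16 14)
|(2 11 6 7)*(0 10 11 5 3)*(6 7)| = 7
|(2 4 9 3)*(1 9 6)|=6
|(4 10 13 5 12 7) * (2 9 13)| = 8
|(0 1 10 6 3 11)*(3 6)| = |(0 1 10 3 11)| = 5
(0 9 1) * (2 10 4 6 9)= (0 2 10 4 6 9 1)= [2, 0, 10, 3, 6, 5, 9, 7, 8, 1, 4]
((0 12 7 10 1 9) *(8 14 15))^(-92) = (0 1 7)(8 14 15)(9 10 12)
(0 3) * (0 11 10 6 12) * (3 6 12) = (0 6 3 11 10 12) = [6, 1, 2, 11, 4, 5, 3, 7, 8, 9, 12, 10, 0]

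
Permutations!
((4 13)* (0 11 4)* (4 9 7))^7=(0 11 9 7 4 13)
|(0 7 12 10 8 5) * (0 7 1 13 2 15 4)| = |(0 1 13 2 15 4)(5 7 12 10 8)| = 30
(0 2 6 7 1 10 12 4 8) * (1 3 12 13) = (0 2 6 7 3 12 4 8)(1 10 13) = [2, 10, 6, 12, 8, 5, 7, 3, 0, 9, 13, 11, 4, 1]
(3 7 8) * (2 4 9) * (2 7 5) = [0, 1, 4, 5, 9, 2, 6, 8, 3, 7] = (2 4 9 7 8 3 5)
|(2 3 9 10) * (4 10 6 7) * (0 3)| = 8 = |(0 3 9 6 7 4 10 2)|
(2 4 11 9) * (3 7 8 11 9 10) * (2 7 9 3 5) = (2 4 3 9 7 8 11 10 5) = [0, 1, 4, 9, 3, 2, 6, 8, 11, 7, 5, 10]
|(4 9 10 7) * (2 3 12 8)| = |(2 3 12 8)(4 9 10 7)| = 4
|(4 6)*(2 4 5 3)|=5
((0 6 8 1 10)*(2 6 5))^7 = (10)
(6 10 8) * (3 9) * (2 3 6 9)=(2 3)(6 10 8 9)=[0, 1, 3, 2, 4, 5, 10, 7, 9, 6, 8]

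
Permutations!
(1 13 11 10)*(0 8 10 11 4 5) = [8, 13, 2, 3, 5, 0, 6, 7, 10, 9, 1, 11, 12, 4] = (0 8 10 1 13 4 5)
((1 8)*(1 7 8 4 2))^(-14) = (8)(1 4 2)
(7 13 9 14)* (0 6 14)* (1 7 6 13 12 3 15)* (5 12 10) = (0 13 9)(1 7 10 5 12 3 15)(6 14) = [13, 7, 2, 15, 4, 12, 14, 10, 8, 0, 5, 11, 3, 9, 6, 1]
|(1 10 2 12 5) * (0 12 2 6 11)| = |(0 12 5 1 10 6 11)| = 7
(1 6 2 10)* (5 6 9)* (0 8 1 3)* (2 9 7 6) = (0 8 1 7 6 9 5 2 10 3) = [8, 7, 10, 0, 4, 2, 9, 6, 1, 5, 3]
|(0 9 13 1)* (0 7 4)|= |(0 9 13 1 7 4)|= 6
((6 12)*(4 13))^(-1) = (4 13)(6 12)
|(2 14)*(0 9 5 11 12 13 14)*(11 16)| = 9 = |(0 9 5 16 11 12 13 14 2)|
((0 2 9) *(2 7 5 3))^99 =((0 7 5 3 2 9))^99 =(0 3)(2 7)(5 9)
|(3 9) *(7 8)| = |(3 9)(7 8)| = 2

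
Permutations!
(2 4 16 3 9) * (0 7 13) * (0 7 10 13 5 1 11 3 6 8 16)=(0 10 13 7 5 1 11 3 9 2 4)(6 8 16)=[10, 11, 4, 9, 0, 1, 8, 5, 16, 2, 13, 3, 12, 7, 14, 15, 6]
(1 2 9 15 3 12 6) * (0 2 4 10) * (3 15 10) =(15)(0 2 9 10)(1 4 3 12 6) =[2, 4, 9, 12, 3, 5, 1, 7, 8, 10, 0, 11, 6, 13, 14, 15]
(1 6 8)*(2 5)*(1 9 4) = [0, 6, 5, 3, 1, 2, 8, 7, 9, 4] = (1 6 8 9 4)(2 5)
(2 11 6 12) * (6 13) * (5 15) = (2 11 13 6 12)(5 15) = [0, 1, 11, 3, 4, 15, 12, 7, 8, 9, 10, 13, 2, 6, 14, 5]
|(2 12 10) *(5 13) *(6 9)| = |(2 12 10)(5 13)(6 9)| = 6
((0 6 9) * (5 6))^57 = (0 5 6 9)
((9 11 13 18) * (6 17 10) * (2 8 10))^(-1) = ((2 8 10 6 17)(9 11 13 18))^(-1) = (2 17 6 10 8)(9 18 13 11)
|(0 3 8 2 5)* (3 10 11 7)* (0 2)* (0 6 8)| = |(0 10 11 7 3)(2 5)(6 8)| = 10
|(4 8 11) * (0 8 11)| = |(0 8)(4 11)| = 2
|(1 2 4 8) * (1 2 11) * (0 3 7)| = 6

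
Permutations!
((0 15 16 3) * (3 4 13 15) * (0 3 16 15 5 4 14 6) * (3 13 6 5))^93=((0 16 14 5 4 6)(3 13))^93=(0 5)(3 13)(4 16)(6 14)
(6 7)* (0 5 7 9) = (0 5 7 6 9) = [5, 1, 2, 3, 4, 7, 9, 6, 8, 0]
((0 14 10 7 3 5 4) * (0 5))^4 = ((0 14 10 7 3)(4 5))^4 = (0 3 7 10 14)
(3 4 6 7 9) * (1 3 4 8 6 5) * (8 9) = (1 3 9 4 5)(6 7 8) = [0, 3, 2, 9, 5, 1, 7, 8, 6, 4]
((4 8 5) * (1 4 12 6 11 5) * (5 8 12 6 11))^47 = ((1 4 12 11 8)(5 6))^47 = (1 12 8 4 11)(5 6)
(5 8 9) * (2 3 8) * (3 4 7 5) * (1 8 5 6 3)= (1 8 9)(2 4 7 6 3 5)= [0, 8, 4, 5, 7, 2, 3, 6, 9, 1]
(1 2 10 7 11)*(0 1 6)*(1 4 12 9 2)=(0 4 12 9 2 10 7 11 6)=[4, 1, 10, 3, 12, 5, 0, 11, 8, 2, 7, 6, 9]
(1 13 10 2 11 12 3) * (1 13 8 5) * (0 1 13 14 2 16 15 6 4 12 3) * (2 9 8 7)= (0 1 7 2 11 3 14 9 8 5 13 10 16 15 6 4 12)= [1, 7, 11, 14, 12, 13, 4, 2, 5, 8, 16, 3, 0, 10, 9, 6, 15]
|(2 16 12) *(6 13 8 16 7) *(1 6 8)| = |(1 6 13)(2 7 8 16 12)| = 15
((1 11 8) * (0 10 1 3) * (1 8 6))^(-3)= (11)(0 10 8 3)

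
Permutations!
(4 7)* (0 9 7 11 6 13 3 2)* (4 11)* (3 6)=[9, 1, 0, 2, 4, 5, 13, 11, 8, 7, 10, 3, 12, 6]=(0 9 7 11 3 2)(6 13)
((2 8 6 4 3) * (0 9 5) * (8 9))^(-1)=(0 5 9 2 3 4 6 8)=((0 8 6 4 3 2 9 5))^(-1)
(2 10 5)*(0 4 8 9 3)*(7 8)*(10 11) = (0 4 7 8 9 3)(2 11 10 5) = [4, 1, 11, 0, 7, 2, 6, 8, 9, 3, 5, 10]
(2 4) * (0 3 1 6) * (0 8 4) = (0 3 1 6 8 4 2) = [3, 6, 0, 1, 2, 5, 8, 7, 4]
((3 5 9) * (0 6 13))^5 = ((0 6 13)(3 5 9))^5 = (0 13 6)(3 9 5)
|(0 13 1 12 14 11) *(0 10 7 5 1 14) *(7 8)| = 10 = |(0 13 14 11 10 8 7 5 1 12)|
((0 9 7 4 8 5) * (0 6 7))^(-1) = (0 9)(4 7 6 5 8)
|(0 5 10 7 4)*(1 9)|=10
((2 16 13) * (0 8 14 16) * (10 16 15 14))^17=((0 8 10 16 13 2)(14 15))^17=(0 2 13 16 10 8)(14 15)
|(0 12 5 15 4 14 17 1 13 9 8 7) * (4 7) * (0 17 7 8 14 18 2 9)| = 14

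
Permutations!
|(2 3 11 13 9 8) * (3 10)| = |(2 10 3 11 13 9 8)| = 7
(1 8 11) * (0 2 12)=(0 2 12)(1 8 11)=[2, 8, 12, 3, 4, 5, 6, 7, 11, 9, 10, 1, 0]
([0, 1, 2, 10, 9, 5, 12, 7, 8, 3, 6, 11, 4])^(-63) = [0, 1, 2, 12, 10, 5, 9, 7, 8, 6, 4, 11, 3]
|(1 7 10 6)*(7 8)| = 5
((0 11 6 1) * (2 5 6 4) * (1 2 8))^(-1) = ((0 11 4 8 1)(2 5 6))^(-1) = (0 1 8 4 11)(2 6 5)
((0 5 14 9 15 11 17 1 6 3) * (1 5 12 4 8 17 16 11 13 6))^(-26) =(0 6 15 14 17 4)(3 13 9 5 8 12)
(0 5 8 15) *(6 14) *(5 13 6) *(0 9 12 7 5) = (0 13 6 14)(5 8 15 9 12 7) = [13, 1, 2, 3, 4, 8, 14, 5, 15, 12, 10, 11, 7, 6, 0, 9]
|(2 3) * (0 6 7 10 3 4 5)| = 8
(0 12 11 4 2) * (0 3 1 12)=(1 12 11 4 2 3)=[0, 12, 3, 1, 2, 5, 6, 7, 8, 9, 10, 4, 11]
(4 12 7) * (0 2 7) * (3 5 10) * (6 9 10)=(0 2 7 4 12)(3 5 6 9 10)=[2, 1, 7, 5, 12, 6, 9, 4, 8, 10, 3, 11, 0]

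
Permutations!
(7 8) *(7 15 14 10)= (7 8 15 14 10)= [0, 1, 2, 3, 4, 5, 6, 8, 15, 9, 7, 11, 12, 13, 10, 14]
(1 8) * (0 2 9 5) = (0 2 9 5)(1 8) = [2, 8, 9, 3, 4, 0, 6, 7, 1, 5]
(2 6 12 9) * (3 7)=(2 6 12 9)(3 7)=[0, 1, 6, 7, 4, 5, 12, 3, 8, 2, 10, 11, 9]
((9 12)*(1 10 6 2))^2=(12)(1 6)(2 10)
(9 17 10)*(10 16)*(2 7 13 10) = (2 7 13 10 9 17 16) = [0, 1, 7, 3, 4, 5, 6, 13, 8, 17, 9, 11, 12, 10, 14, 15, 2, 16]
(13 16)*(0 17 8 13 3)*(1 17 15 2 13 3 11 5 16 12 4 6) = (0 15 2 13 12 4 6 1 17 8 3)(5 16 11) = [15, 17, 13, 0, 6, 16, 1, 7, 3, 9, 10, 5, 4, 12, 14, 2, 11, 8]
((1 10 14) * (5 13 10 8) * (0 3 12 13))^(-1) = (0 5 8 1 14 10 13 12 3)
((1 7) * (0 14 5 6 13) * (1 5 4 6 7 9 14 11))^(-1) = (0 13 6 4 14 9 1 11)(5 7)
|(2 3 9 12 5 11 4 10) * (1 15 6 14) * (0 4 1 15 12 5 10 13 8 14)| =|(0 4 13 8 14 15 6)(1 12 10 2 3 9 5 11)| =56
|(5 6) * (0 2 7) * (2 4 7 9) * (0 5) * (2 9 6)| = |(9)(0 4 7 5 2 6)| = 6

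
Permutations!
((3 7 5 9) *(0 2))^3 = (0 2)(3 9 5 7)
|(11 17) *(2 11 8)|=4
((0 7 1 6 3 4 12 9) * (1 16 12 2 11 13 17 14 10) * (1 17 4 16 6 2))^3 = (17)(0 3 9 6 12 7 16)(1 13 2 4 11)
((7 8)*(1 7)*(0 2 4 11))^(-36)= ((0 2 4 11)(1 7 8))^(-36)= (11)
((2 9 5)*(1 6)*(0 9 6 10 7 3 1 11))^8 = (0 5 6)(2 11 9)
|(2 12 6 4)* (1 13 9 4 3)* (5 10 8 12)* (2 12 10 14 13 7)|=|(1 7 2 5 14 13 9 4 12 6 3)(8 10)|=22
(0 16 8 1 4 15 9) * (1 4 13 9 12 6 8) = (0 16 1 13 9)(4 15 12 6 8) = [16, 13, 2, 3, 15, 5, 8, 7, 4, 0, 10, 11, 6, 9, 14, 12, 1]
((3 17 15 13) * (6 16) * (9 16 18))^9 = ((3 17 15 13)(6 18 9 16))^9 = (3 17 15 13)(6 18 9 16)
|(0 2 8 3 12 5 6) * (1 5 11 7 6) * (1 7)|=10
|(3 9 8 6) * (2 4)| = |(2 4)(3 9 8 6)| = 4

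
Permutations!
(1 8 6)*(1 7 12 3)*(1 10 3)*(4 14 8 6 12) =(1 6 7 4 14 8 12)(3 10) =[0, 6, 2, 10, 14, 5, 7, 4, 12, 9, 3, 11, 1, 13, 8]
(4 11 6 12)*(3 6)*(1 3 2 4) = (1 3 6 12)(2 4 11) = [0, 3, 4, 6, 11, 5, 12, 7, 8, 9, 10, 2, 1]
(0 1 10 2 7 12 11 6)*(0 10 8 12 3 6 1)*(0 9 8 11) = (0 9 8 12)(1 11)(2 7 3 6 10) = [9, 11, 7, 6, 4, 5, 10, 3, 12, 8, 2, 1, 0]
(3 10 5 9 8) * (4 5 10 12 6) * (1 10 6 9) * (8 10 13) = (1 13 8 3 12 9 10 6 4 5) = [0, 13, 2, 12, 5, 1, 4, 7, 3, 10, 6, 11, 9, 8]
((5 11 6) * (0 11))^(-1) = (0 5 6 11)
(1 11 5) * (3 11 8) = (1 8 3 11 5) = [0, 8, 2, 11, 4, 1, 6, 7, 3, 9, 10, 5]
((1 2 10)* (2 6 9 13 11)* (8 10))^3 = (1 13 8 6 11 10 9 2)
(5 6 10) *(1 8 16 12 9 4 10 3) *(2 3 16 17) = (1 8 17 2 3)(4 10 5 6 16 12 9) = [0, 8, 3, 1, 10, 6, 16, 7, 17, 4, 5, 11, 9, 13, 14, 15, 12, 2]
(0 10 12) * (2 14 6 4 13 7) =(0 10 12)(2 14 6 4 13 7) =[10, 1, 14, 3, 13, 5, 4, 2, 8, 9, 12, 11, 0, 7, 6]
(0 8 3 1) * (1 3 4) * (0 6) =(0 8 4 1 6) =[8, 6, 2, 3, 1, 5, 0, 7, 4]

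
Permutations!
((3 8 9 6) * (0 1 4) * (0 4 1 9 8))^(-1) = ((0 9 6 3))^(-1) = (0 3 6 9)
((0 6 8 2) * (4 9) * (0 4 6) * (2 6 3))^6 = ((2 4 9 3)(6 8))^6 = (2 9)(3 4)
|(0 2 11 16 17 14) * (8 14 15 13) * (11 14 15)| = 3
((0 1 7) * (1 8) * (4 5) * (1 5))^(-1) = ((0 8 5 4 1 7))^(-1) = (0 7 1 4 5 8)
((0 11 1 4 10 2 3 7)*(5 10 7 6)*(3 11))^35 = ((0 3 6 5 10 2 11 1 4 7))^35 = (0 2)(1 6)(3 11)(4 5)(7 10)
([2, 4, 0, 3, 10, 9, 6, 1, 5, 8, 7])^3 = (0 2)(1 7 10 4)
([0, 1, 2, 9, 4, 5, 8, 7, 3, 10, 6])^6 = (3 9 10 6 8)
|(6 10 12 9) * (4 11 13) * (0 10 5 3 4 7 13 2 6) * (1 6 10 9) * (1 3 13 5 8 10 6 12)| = |(0 9)(1 12 3 4 11 2 6 8 10)(5 13 7)| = 18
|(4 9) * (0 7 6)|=|(0 7 6)(4 9)|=6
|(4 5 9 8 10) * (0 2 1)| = |(0 2 1)(4 5 9 8 10)| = 15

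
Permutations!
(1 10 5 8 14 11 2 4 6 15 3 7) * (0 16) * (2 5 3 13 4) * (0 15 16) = (1 10 3 7)(4 6 16 15 13)(5 8 14 11) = [0, 10, 2, 7, 6, 8, 16, 1, 14, 9, 3, 5, 12, 4, 11, 13, 15]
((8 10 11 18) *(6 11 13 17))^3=(6 8 17 18 13 11 10)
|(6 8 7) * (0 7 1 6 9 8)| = 6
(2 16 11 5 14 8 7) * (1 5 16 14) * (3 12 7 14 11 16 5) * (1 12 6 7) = (16)(1 3 6 7 2 11 5 12)(8 14) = [0, 3, 11, 6, 4, 12, 7, 2, 14, 9, 10, 5, 1, 13, 8, 15, 16]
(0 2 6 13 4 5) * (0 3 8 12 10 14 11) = [2, 1, 6, 8, 5, 3, 13, 7, 12, 9, 14, 0, 10, 4, 11] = (0 2 6 13 4 5 3 8 12 10 14 11)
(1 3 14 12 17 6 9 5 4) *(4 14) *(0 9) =(0 9 5 14 12 17 6)(1 3 4) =[9, 3, 2, 4, 1, 14, 0, 7, 8, 5, 10, 11, 17, 13, 12, 15, 16, 6]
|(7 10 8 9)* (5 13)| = 4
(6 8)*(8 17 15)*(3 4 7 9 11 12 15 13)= (3 4 7 9 11 12 15 8 6 17 13)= [0, 1, 2, 4, 7, 5, 17, 9, 6, 11, 10, 12, 15, 3, 14, 8, 16, 13]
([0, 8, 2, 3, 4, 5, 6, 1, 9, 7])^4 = (9)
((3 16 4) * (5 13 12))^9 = ((3 16 4)(5 13 12))^9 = (16)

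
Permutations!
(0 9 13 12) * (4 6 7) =[9, 1, 2, 3, 6, 5, 7, 4, 8, 13, 10, 11, 0, 12] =(0 9 13 12)(4 6 7)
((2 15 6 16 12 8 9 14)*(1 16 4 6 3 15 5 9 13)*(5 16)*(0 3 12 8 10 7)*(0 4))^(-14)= (0 15 10 4)(1 9 2 8)(3 12 7 6)(5 14 16 13)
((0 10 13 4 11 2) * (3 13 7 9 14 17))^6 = (0 3 10 13 7 4 9 11 14 2 17)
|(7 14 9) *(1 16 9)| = |(1 16 9 7 14)| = 5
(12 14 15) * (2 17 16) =(2 17 16)(12 14 15) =[0, 1, 17, 3, 4, 5, 6, 7, 8, 9, 10, 11, 14, 13, 15, 12, 2, 16]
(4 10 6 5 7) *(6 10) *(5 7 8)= (10)(4 6 7)(5 8)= [0, 1, 2, 3, 6, 8, 7, 4, 5, 9, 10]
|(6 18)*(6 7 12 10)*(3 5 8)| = |(3 5 8)(6 18 7 12 10)| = 15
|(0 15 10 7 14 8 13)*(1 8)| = 8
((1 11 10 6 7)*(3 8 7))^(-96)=((1 11 10 6 3 8 7))^(-96)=(1 10 3 7 11 6 8)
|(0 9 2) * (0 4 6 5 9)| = 5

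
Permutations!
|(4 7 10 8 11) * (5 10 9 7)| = 10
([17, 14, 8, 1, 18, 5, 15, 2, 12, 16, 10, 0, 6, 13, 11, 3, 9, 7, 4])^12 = (18)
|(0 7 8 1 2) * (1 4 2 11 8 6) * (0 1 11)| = |(0 7 6 11 8 4 2 1)| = 8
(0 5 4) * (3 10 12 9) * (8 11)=(0 5 4)(3 10 12 9)(8 11)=[5, 1, 2, 10, 0, 4, 6, 7, 11, 3, 12, 8, 9]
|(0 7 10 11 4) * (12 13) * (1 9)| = 10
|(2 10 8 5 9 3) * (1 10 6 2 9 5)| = |(1 10 8)(2 6)(3 9)| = 6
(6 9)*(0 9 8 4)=[9, 1, 2, 3, 0, 5, 8, 7, 4, 6]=(0 9 6 8 4)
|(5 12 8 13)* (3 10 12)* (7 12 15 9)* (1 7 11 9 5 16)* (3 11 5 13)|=|(1 7 12 8 3 10 15 13 16)(5 11 9)|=9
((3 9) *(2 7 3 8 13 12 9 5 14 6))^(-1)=((2 7 3 5 14 6)(8 13 12 9))^(-1)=(2 6 14 5 3 7)(8 9 12 13)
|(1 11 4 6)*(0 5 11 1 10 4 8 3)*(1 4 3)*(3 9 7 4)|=30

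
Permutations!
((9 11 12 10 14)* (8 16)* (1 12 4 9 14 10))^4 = (16)(4 9 11) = ((1 12)(4 9 11)(8 16))^4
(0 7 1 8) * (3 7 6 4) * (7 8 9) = [6, 9, 2, 8, 3, 5, 4, 1, 0, 7] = (0 6 4 3 8)(1 9 7)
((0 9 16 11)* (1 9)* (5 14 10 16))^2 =((0 1 9 5 14 10 16 11))^2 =(0 9 14 16)(1 5 10 11)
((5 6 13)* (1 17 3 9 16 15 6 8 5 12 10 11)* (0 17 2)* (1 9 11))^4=(0 9 13 2 11 6 1 3 15 10 17 16 12)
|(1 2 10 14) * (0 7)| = 4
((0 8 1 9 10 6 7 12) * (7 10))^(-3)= ((0 8 1 9 7 12)(6 10))^(-3)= (0 9)(1 12)(6 10)(7 8)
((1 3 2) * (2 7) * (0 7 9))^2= (0 2 3)(1 9 7)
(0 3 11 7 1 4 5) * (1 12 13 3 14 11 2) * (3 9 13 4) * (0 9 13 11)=(0 14)(1 3 2)(4 5 9 11 7 12)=[14, 3, 1, 2, 5, 9, 6, 12, 8, 11, 10, 7, 4, 13, 0]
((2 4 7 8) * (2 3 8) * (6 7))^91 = (2 7 6 4)(3 8)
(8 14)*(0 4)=(0 4)(8 14)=[4, 1, 2, 3, 0, 5, 6, 7, 14, 9, 10, 11, 12, 13, 8]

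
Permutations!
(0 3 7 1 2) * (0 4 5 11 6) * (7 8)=(0 3 8 7 1 2 4 5 11 6)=[3, 2, 4, 8, 5, 11, 0, 1, 7, 9, 10, 6]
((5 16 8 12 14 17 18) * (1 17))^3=((1 17 18 5 16 8 12 14))^3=(1 5 12 17 16 14 18 8)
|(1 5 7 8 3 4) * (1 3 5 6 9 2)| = 12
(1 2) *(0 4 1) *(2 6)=(0 4 1 6 2)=[4, 6, 0, 3, 1, 5, 2]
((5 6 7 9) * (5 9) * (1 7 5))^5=(9)(1 7)(5 6)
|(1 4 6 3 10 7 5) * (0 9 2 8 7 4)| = 28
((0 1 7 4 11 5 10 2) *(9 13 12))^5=(0 5 7 2 11 1 10 4)(9 12 13)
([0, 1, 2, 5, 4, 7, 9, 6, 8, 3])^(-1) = (3 9 6 7 5)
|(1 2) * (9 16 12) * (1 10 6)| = |(1 2 10 6)(9 16 12)| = 12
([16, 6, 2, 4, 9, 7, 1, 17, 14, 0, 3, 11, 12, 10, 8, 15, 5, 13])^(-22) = [4, 1, 2, 13, 10, 0, 6, 16, 8, 3, 17, 11, 12, 7, 14, 15, 9, 5]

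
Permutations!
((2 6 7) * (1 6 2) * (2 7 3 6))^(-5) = ((1 2 7)(3 6))^(-5) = (1 2 7)(3 6)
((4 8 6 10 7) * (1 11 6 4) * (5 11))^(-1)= (1 7 10 6 11 5)(4 8)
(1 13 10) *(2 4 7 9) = (1 13 10)(2 4 7 9) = [0, 13, 4, 3, 7, 5, 6, 9, 8, 2, 1, 11, 12, 10]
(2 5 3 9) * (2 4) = (2 5 3 9 4) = [0, 1, 5, 9, 2, 3, 6, 7, 8, 4]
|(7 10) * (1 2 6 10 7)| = |(1 2 6 10)| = 4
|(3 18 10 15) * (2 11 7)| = |(2 11 7)(3 18 10 15)| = 12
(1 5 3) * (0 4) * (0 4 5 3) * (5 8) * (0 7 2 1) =(0 8 5 7 2 1 3) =[8, 3, 1, 0, 4, 7, 6, 2, 5]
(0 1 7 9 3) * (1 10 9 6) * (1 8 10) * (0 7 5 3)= [1, 5, 2, 7, 4, 3, 8, 6, 10, 0, 9]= (0 1 5 3 7 6 8 10 9)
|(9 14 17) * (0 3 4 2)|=12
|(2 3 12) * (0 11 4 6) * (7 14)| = |(0 11 4 6)(2 3 12)(7 14)| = 12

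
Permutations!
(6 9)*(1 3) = [0, 3, 2, 1, 4, 5, 9, 7, 8, 6] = (1 3)(6 9)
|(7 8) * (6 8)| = |(6 8 7)| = 3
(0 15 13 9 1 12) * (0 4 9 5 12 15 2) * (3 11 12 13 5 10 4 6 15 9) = (0 2)(1 9)(3 11 12 6 15 5 13 10 4) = [2, 9, 0, 11, 3, 13, 15, 7, 8, 1, 4, 12, 6, 10, 14, 5]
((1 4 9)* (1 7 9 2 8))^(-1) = (1 8 2 4)(7 9)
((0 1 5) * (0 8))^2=(0 5)(1 8)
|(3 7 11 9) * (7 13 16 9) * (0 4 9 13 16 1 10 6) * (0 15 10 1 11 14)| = |(0 4 9 3 16 13 11 7 14)(6 15 10)| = 9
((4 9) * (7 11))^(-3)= (4 9)(7 11)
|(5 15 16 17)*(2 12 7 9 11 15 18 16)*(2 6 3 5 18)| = 9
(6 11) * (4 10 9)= (4 10 9)(6 11)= [0, 1, 2, 3, 10, 5, 11, 7, 8, 4, 9, 6]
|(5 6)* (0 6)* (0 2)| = |(0 6 5 2)| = 4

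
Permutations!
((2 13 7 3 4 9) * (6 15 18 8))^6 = (6 18)(8 15)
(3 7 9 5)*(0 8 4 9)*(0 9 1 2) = [8, 2, 0, 7, 1, 3, 6, 9, 4, 5] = (0 8 4 1 2)(3 7 9 5)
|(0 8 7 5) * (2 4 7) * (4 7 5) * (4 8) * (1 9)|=6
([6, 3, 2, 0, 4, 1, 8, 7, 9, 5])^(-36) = [3, 5, 2, 1, 4, 9, 0, 7, 6, 8]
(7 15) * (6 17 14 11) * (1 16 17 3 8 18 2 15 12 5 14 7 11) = (1 16 17 7 12 5 14)(2 15 11 6 3 8 18) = [0, 16, 15, 8, 4, 14, 3, 12, 18, 9, 10, 6, 5, 13, 1, 11, 17, 7, 2]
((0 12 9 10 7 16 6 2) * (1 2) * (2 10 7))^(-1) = (0 2 10 1 6 16 7 9 12)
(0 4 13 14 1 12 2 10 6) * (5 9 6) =(0 4 13 14 1 12 2 10 5 9 6) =[4, 12, 10, 3, 13, 9, 0, 7, 8, 6, 5, 11, 2, 14, 1]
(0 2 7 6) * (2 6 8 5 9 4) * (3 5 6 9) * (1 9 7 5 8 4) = [7, 9, 5, 8, 2, 3, 0, 4, 6, 1] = (0 7 4 2 5 3 8 6)(1 9)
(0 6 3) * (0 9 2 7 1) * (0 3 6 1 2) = (0 1 3 9)(2 7) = [1, 3, 7, 9, 4, 5, 6, 2, 8, 0]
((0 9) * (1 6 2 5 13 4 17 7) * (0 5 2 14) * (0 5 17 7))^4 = ((0 9 17)(1 6 14 5 13 4 7))^4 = (0 9 17)(1 13 6 4 14 7 5)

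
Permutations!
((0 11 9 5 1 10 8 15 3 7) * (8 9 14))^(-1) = ((0 11 14 8 15 3 7)(1 10 9 5))^(-1) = (0 7 3 15 8 14 11)(1 5 9 10)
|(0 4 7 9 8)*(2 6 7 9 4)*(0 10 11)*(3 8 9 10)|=14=|(0 2 6 7 4 10 11)(3 8)|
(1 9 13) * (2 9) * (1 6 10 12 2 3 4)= (1 3 4)(2 9 13 6 10 12)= [0, 3, 9, 4, 1, 5, 10, 7, 8, 13, 12, 11, 2, 6]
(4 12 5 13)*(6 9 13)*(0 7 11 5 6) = (0 7 11 5)(4 12 6 9 13) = [7, 1, 2, 3, 12, 0, 9, 11, 8, 13, 10, 5, 6, 4]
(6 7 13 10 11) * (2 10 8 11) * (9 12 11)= [0, 1, 10, 3, 4, 5, 7, 13, 9, 12, 2, 6, 11, 8]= (2 10)(6 7 13 8 9 12 11)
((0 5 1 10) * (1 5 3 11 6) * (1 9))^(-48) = ((0 3 11 6 9 1 10))^(-48) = (0 3 11 6 9 1 10)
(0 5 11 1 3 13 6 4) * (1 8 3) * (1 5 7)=(0 7 1 5 11 8 3 13 6 4)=[7, 5, 2, 13, 0, 11, 4, 1, 3, 9, 10, 8, 12, 6]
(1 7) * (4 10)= [0, 7, 2, 3, 10, 5, 6, 1, 8, 9, 4]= (1 7)(4 10)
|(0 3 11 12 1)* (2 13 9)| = 15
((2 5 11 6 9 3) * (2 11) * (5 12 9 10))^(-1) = (2 5 10 6 11 3 9 12)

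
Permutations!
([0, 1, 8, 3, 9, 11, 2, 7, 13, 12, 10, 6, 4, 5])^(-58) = (2 13 11)(4 12 9)(5 6 8)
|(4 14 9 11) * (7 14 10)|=|(4 10 7 14 9 11)|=6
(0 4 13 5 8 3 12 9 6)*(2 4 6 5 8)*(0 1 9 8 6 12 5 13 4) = (0 12 8 3 5 2)(1 9 13 6) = [12, 9, 0, 5, 4, 2, 1, 7, 3, 13, 10, 11, 8, 6]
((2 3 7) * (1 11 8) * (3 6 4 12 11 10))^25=(1 6)(2 8)(3 12)(4 10)(7 11)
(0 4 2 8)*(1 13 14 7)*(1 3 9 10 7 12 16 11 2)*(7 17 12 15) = (0 4 1 13 14 15 7 3 9 10 17 12 16 11 2 8) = [4, 13, 8, 9, 1, 5, 6, 3, 0, 10, 17, 2, 16, 14, 15, 7, 11, 12]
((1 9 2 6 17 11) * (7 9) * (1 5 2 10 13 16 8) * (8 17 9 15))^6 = (1 15)(2 17 10)(5 16 9)(6 11 13)(7 8)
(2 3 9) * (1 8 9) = (1 8 9 2 3) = [0, 8, 3, 1, 4, 5, 6, 7, 9, 2]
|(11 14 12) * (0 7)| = 6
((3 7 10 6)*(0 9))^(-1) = (0 9)(3 6 10 7)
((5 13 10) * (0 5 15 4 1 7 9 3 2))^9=((0 5 13 10 15 4 1 7 9 3 2))^9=(0 3 7 4 10 5 2 9 1 15 13)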